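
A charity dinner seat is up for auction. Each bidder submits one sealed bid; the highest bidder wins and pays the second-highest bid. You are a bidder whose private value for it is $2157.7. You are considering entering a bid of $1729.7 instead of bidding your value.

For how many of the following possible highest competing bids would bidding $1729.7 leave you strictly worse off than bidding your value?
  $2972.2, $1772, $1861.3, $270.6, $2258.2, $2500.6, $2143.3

The deviation hurts exactly when the highest competing bid lies strictly between $1729.7 and $2157.7 — underbidding then forfeits a profitable win.
$2972.2: above both → same outcome either way.
$1772: inside the interval → strictly worse (loss $385.7).
$1861.3: inside the interval → strictly worse (loss $296.4).
$270.6: below both → same outcome either way.
$2258.2: above both → same outcome either way.
$2500.6: above both → same outcome either way.
$2143.3: inside the interval → strictly worse (loss $14.4).
Count: 3.

3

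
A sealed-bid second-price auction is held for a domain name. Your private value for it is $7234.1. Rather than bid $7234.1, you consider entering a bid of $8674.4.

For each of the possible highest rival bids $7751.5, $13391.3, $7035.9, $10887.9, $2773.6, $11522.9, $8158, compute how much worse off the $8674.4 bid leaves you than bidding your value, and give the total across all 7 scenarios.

The deviation costs you only when the competing bid falls strictly between $7234.1 and $8674.4; elsewhere both bids give the same outcome.
$7751.5: truthful payoff $0, deviation payoff −$517.4 → loss $517.4.
$13391.3: outcomes coincide → loss $0.
$7035.9: outcomes coincide → loss $0.
$10887.9: outcomes coincide → loss $0.
$2773.6: outcomes coincide → loss $0.
$11522.9: outcomes coincide → loss $0.
$8158: truthful payoff $0, deviation payoff −$923.9 → loss $923.9.
Total loss = $517.4 + $923.9 = $1441.3.
Because the price is fixed by the runner-up's bid, deviating from your value can only change a good outcome into a bad one — never the reverse.

$1441.3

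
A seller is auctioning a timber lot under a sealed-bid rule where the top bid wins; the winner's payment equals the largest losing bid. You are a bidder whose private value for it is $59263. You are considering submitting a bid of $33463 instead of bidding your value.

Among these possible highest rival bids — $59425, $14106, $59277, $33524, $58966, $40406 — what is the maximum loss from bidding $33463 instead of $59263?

$59425: same outcome either way → loss $0.
$14106: same outcome either way → loss $0.
$59277: same outcome either way → loss $0.
$33524: truthful gives $25739, deviation gives $0 → loss $25739.
$58966: truthful gives $297, deviation gives $0 → loss $297.
$40406: truthful gives $18857, deviation gives $0 → loss $18857.
Maximum loss: $25739.

$25739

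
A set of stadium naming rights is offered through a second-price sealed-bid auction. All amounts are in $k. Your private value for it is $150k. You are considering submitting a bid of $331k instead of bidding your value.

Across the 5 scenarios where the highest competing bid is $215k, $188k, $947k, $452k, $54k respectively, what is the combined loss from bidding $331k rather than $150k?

$103k

The deviation costs you only when the competing bid falls strictly between $150k and $331k; elsewhere both bids give the same outcome.
$215k: truthful payoff $0k, deviation payoff −$65k → loss $65k.
$188k: truthful payoff $0k, deviation payoff −$38k → loss $38k.
$947k: outcomes coincide → loss $0k.
$452k: outcomes coincide → loss $0k.
$54k: outcomes coincide → loss $0k.
Total loss = $65k + $38k = $103k.
Because the price is fixed by the runner-up's bid, deviating from your value can only change a good outcome into a bad one — never the reverse.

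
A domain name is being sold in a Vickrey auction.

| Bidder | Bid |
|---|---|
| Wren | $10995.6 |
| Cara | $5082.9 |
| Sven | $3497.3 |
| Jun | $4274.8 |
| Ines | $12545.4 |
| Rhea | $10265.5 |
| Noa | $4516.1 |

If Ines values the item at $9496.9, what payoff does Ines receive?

−$1498.7

Highest bid: Ines at $12545.4, so Ines wins.
Second-highest bid: Wren at $10995.6 — that is the price the winner pays.
Ines's payoff = value − price = $9496.9 − $10995.6 = −$1498.7.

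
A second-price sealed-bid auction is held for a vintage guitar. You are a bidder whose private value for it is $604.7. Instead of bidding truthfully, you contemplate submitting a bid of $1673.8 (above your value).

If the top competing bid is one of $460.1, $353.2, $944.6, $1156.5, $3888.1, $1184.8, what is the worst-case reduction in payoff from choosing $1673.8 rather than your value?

$580.1

$460.1: same outcome either way → loss $0.
$353.2: same outcome either way → loss $0.
$944.6: truthful gives $0, deviation gives −$339.9 → loss $339.9.
$1156.5: truthful gives $0, deviation gives −$551.8 → loss $551.8.
$3888.1: same outcome either way → loss $0.
$1184.8: truthful gives $0, deviation gives −$580.1 → loss $580.1.
Maximum loss: $580.1.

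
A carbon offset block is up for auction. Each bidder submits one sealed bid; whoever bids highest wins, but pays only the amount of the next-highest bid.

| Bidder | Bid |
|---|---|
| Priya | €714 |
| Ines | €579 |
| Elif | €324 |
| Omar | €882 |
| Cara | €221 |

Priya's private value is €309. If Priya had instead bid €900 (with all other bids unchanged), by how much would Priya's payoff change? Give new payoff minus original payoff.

The highest bid among the other bidders is €882; Priya's bid doesn't change that.
Original bid €714: Priya is not highest (top rival bid is €882); payoff €0.
Alternative bid €900: Priya is highest, pays the top rival bid €882; payoff €309 − €882 = −€573.
Change in payoff = −€573 − (€0) = −€573.

−€573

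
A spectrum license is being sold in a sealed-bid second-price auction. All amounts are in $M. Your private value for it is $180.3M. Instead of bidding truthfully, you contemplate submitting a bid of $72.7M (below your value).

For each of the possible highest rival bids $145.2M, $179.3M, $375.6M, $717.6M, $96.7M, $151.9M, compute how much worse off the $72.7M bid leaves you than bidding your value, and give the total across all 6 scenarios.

$148.1M

The deviation costs you only when the competing bid falls strictly between $72.7M and $180.3M; elsewhere both bids give the same outcome.
$145.2M: truthful payoff $35.1M, deviation payoff $0M → loss $35.1M.
$179.3M: truthful payoff $1M, deviation payoff $0M → loss $1M.
$375.6M: outcomes coincide → loss $0M.
$717.6M: outcomes coincide → loss $0M.
$96.7M: truthful payoff $83.6M, deviation payoff $0M → loss $83.6M.
$151.9M: truthful payoff $28.4M, deviation payoff $0M → loss $28.4M.
Total loss = $35.1M + $1M + $83.6M + $28.4M = $148.1M.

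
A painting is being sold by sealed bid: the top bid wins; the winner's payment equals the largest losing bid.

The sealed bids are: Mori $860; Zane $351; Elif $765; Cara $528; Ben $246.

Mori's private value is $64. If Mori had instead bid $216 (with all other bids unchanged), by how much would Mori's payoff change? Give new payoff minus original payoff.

$701

The highest bid among the other bidders is $765; Mori's bid doesn't change that.
Original bid $860: Mori is highest, pays the top rival bid $765; payoff $64 − $765 = −$701.
Alternative bid $216: Mori is not highest (top rival bid is $765); payoff $0.
Change in payoff = $0 − (−$701) = $701.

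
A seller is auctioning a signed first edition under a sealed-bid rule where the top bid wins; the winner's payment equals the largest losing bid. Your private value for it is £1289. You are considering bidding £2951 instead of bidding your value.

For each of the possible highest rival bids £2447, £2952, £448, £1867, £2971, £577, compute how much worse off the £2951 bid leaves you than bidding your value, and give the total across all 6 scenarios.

£1736

The deviation costs you only when the competing bid falls strictly between £1289 and £2951; elsewhere both bids give the same outcome.
£2447: truthful payoff £0, deviation payoff −£1158 → loss £1158.
£2952: outcomes coincide → loss £0.
£448: outcomes coincide → loss £0.
£1867: truthful payoff £0, deviation payoff −£578 → loss £578.
£2971: outcomes coincide → loss £0.
£577: outcomes coincide → loss £0.
Total loss = £1158 + £578 = £1736.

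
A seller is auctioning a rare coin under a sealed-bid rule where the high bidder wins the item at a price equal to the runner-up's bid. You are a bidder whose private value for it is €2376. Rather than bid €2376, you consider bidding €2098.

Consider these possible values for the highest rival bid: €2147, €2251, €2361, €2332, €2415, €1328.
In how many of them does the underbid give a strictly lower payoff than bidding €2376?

The deviation hurts exactly when the highest competing bid lies strictly between €2098 and €2376 — underbidding then forfeits a profitable win.
€2147: inside the interval → strictly worse (loss €229).
€2251: inside the interval → strictly worse (loss €125).
€2361: inside the interval → strictly worse (loss €15).
€2332: inside the interval → strictly worse (loss €44).
€2415: above both → same outcome either way.
€1328: below both → same outcome either way.
Count: 4.

4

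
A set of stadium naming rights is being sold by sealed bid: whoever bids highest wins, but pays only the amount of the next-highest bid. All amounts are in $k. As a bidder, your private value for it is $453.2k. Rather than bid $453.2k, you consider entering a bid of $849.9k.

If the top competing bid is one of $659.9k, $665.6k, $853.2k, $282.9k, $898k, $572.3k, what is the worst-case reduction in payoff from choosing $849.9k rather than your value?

$212.4k

$659.9k: truthful gives $0k, deviation gives −$206.7k → loss $206.7k.
$665.6k: truthful gives $0k, deviation gives −$212.4k → loss $212.4k.
$853.2k: same outcome either way → loss $0k.
$282.9k: same outcome either way → loss $0k.
$898k: same outcome either way → loss $0k.
$572.3k: truthful gives $0k, deviation gives −$119.1k → loss $119.1k.
Maximum loss: $212.4k.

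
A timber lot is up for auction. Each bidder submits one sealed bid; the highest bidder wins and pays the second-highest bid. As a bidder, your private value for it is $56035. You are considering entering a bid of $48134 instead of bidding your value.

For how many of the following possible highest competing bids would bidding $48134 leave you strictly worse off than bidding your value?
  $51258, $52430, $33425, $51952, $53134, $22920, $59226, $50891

The deviation hurts exactly when the highest competing bid lies strictly between $48134 and $56035 — underbidding then forfeits a profitable win.
$51258: inside the interval → strictly worse (loss $4777).
$52430: inside the interval → strictly worse (loss $3605).
$33425: below both → same outcome either way.
$51952: inside the interval → strictly worse (loss $4083).
$53134: inside the interval → strictly worse (loss $2901).
$22920: below both → same outcome either way.
$59226: above both → same outcome either way.
$50891: inside the interval → strictly worse (loss $5144).
Count: 5.

5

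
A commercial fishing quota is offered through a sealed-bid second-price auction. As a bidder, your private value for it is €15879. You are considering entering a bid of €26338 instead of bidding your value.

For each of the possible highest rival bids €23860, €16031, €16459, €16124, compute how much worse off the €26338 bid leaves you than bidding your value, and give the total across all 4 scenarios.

€8958

The deviation costs you only when the competing bid falls strictly between €15879 and €26338; elsewhere both bids give the same outcome.
€23860: truthful payoff €0, deviation payoff −€7981 → loss €7981.
€16031: truthful payoff €0, deviation payoff −€152 → loss €152.
€16459: truthful payoff €0, deviation payoff −€580 → loss €580.
€16124: truthful payoff €0, deviation payoff −€245 → loss €245.
Total loss = €7981 + €152 + €580 + €245 = €8958.
Because the price is fixed by the runner-up's bid, deviating from your value can only change a good outcome into a bad one — never the reverse.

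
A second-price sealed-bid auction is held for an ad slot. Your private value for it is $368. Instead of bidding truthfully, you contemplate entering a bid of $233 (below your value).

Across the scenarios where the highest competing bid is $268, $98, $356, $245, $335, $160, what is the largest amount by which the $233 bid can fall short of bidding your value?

$123

$268: truthful gives $100, deviation gives $0 → loss $100.
$98: same outcome either way → loss $0.
$356: truthful gives $12, deviation gives $0 → loss $12.
$245: truthful gives $123, deviation gives $0 → loss $123.
$335: truthful gives $33, deviation gives $0 → loss $33.
$160: same outcome either way → loss $0.
Maximum loss: $123.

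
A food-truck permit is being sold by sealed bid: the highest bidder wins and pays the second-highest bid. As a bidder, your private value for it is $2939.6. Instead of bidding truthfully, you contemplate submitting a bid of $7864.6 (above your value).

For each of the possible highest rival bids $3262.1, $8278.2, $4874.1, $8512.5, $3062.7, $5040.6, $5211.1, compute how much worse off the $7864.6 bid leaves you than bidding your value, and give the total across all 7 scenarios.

$6752.6

The deviation costs you only when the competing bid falls strictly between $2939.6 and $7864.6; elsewhere both bids give the same outcome.
$3262.1: truthful payoff $0, deviation payoff −$322.5 → loss $322.5.
$8278.2: outcomes coincide → loss $0.
$4874.1: truthful payoff $0, deviation payoff −$1934.5 → loss $1934.5.
$8512.5: outcomes coincide → loss $0.
$3062.7: truthful payoff $0, deviation payoff −$123.1 → loss $123.1.
$5040.6: truthful payoff $0, deviation payoff −$2101 → loss $2101.
$5211.1: truthful payoff $0, deviation payoff −$2271.5 → loss $2271.5.
Total loss = $322.5 + $1934.5 + $123.1 + $2101 + $2271.5 = $6752.6.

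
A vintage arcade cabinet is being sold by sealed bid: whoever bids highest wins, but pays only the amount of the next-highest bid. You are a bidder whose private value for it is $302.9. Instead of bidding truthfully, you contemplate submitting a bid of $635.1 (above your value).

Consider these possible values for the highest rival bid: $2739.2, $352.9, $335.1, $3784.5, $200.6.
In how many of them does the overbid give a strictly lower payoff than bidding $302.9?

2

The deviation hurts exactly when the highest competing bid lies strictly between $302.9 and $635.1 — overbidding then wins at a price above your value.
$2739.2: above both → same outcome either way.
$352.9: inside the interval → strictly worse (loss $50).
$335.1: inside the interval → strictly worse (loss $32.2).
$3784.5: above both → same outcome either way.
$200.6: below both → same outcome either way.
Count: 2.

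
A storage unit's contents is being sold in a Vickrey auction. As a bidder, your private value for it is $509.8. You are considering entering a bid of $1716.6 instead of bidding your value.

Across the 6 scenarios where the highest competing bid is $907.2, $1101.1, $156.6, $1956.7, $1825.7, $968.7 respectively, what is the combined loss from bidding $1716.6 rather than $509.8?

The deviation costs you only when the competing bid falls strictly between $509.8 and $1716.6; elsewhere both bids give the same outcome.
$907.2: truthful payoff $0, deviation payoff −$397.4 → loss $397.4.
$1101.1: truthful payoff $0, deviation payoff −$591.3 → loss $591.3.
$156.6: outcomes coincide → loss $0.
$1956.7: outcomes coincide → loss $0.
$1825.7: outcomes coincide → loss $0.
$968.7: truthful payoff $0, deviation payoff −$458.9 → loss $458.9.
Total loss = $397.4 + $591.3 + $458.9 = $1447.6.

$1447.6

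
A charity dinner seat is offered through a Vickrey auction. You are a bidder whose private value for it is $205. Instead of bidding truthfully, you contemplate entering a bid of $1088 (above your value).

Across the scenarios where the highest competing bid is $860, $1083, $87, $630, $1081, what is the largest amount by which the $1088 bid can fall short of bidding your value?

$878

$860: truthful gives $0, deviation gives −$655 → loss $655.
$1083: truthful gives $0, deviation gives −$878 → loss $878.
$87: same outcome either way → loss $0.
$630: truthful gives $0, deviation gives −$425 → loss $425.
$1081: truthful gives $0, deviation gives −$876 → loss $876.
Maximum loss: $878.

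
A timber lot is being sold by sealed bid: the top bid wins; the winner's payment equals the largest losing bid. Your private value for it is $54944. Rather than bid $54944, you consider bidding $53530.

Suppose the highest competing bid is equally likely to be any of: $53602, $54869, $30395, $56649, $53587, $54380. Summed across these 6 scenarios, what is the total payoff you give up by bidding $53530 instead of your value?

The deviation costs you only when the competing bid falls strictly between $53530 and $54944; elsewhere both bids give the same outcome.
$53602: truthful payoff $1342, deviation payoff $0 → loss $1342.
$54869: truthful payoff $75, deviation payoff $0 → loss $75.
$30395: outcomes coincide → loss $0.
$56649: outcomes coincide → loss $0.
$53587: truthful payoff $1357, deviation payoff $0 → loss $1357.
$54380: truthful payoff $564, deviation payoff $0 → loss $564.
Total loss = $1342 + $75 + $1357 + $564 = $3338.

$3338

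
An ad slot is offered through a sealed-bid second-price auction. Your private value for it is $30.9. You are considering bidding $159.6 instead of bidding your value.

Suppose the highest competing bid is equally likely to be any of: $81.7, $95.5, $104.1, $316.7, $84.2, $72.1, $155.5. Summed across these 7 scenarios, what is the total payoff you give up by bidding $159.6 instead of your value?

The deviation costs you only when the competing bid falls strictly between $30.9 and $159.6; elsewhere both bids give the same outcome.
$81.7: truthful payoff $0, deviation payoff −$50.8 → loss $50.8.
$95.5: truthful payoff $0, deviation payoff −$64.6 → loss $64.6.
$104.1: truthful payoff $0, deviation payoff −$73.2 → loss $73.2.
$316.7: outcomes coincide → loss $0.
$84.2: truthful payoff $0, deviation payoff −$53.3 → loss $53.3.
$72.1: truthful payoff $0, deviation payoff −$41.2 → loss $41.2.
$155.5: truthful payoff $0, deviation payoff −$124.6 → loss $124.6.
Total loss = $50.8 + $64.6 + $73.2 + $53.3 + $41.2 + $124.6 = $407.7.
Because the price is fixed by the runner-up's bid, deviating from your value can only change a good outcome into a bad one — never the reverse.

$407.7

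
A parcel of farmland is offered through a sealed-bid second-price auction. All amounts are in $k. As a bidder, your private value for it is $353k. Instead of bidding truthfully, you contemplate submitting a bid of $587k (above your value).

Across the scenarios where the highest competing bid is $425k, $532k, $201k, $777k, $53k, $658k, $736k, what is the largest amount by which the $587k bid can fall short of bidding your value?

$425k: truthful gives $0k, deviation gives −$72k → loss $72k.
$532k: truthful gives $0k, deviation gives −$179k → loss $179k.
$201k: same outcome either way → loss $0k.
$777k: same outcome either way → loss $0k.
$53k: same outcome either way → loss $0k.
$658k: same outcome either way → loss $0k.
$736k: same outcome either way → loss $0k.
Maximum loss: $179k.

$179k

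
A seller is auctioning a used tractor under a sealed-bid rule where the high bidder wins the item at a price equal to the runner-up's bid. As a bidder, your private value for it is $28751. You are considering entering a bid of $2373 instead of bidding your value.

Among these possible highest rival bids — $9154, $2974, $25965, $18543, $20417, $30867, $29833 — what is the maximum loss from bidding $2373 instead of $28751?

$25777

$9154: truthful gives $19597, deviation gives $0 → loss $19597.
$2974: truthful gives $25777, deviation gives $0 → loss $25777.
$25965: truthful gives $2786, deviation gives $0 → loss $2786.
$18543: truthful gives $10208, deviation gives $0 → loss $10208.
$20417: truthful gives $8334, deviation gives $0 → loss $8334.
$30867: same outcome either way → loss $0.
$29833: same outcome either way → loss $0.
Maximum loss: $25777.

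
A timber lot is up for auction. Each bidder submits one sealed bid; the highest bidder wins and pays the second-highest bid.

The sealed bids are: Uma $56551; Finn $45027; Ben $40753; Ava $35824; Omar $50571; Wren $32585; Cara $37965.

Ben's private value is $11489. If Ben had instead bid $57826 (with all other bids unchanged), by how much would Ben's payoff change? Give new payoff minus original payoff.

The highest bid among the other bidders is $56551; Ben's bid doesn't change that.
Original bid $40753: Ben is not highest (top rival bid is $56551); payoff $0.
Alternative bid $57826: Ben is highest, pays the top rival bid $56551; payoff $11489 − $56551 = −$45062.
Change in payoff = −$45062 − ($0) = −$45062.

−$45062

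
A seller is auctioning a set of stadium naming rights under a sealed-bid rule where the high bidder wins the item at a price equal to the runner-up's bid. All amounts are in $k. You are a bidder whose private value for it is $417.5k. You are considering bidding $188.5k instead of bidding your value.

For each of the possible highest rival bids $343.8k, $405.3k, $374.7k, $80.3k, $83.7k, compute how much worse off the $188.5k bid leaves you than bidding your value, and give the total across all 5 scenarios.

$128.7k

The deviation costs you only when the competing bid falls strictly between $188.5k and $417.5k; elsewhere both bids give the same outcome.
$343.8k: truthful payoff $73.7k, deviation payoff $0k → loss $73.7k.
$405.3k: truthful payoff $12.2k, deviation payoff $0k → loss $12.2k.
$374.7k: truthful payoff $42.8k, deviation payoff $0k → loss $42.8k.
$80.3k: outcomes coincide → loss $0k.
$83.7k: outcomes coincide → loss $0k.
Total loss = $73.7k + $12.2k + $42.8k = $128.7k.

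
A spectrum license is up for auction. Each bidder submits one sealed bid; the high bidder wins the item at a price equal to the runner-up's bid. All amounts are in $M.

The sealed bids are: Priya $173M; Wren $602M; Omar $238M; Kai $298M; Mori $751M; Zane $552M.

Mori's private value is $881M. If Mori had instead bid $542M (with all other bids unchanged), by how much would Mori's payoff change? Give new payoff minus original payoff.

The highest bid among the other bidders is $602M; Mori's bid doesn't change that.
Original bid $751M: Mori is highest, pays the top rival bid $602M; payoff $881M − $602M = $279M.
Alternative bid $542M: Mori is not highest (top rival bid is $602M); payoff $0M.
Change in payoff = $0M − ($279M) = −$279M.

−$279M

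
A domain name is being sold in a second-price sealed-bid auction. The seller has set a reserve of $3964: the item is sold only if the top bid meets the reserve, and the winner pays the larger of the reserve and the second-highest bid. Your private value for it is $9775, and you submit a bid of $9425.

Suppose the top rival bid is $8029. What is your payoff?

Your bid $9425 is the highest and exceeds the reserve.
Price = max(second-highest bid, reserve) = max($8029, $3964) = $8029.
Payoff = $9775 − $8029 = $1746.

$1746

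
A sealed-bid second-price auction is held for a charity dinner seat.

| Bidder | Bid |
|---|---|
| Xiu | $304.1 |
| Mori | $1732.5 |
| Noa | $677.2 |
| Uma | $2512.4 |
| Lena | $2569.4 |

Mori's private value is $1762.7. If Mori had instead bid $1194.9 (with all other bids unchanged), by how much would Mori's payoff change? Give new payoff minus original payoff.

$0

The highest bid among the other bidders is $2569.4; Mori's bid doesn't change that.
Original bid $1732.5: Mori is not highest (top rival bid is $2569.4); payoff $0.
Alternative bid $1194.9: Mori is not highest (top rival bid is $2569.4); payoff $0.
Change in payoff = $0 − ($0) = $0.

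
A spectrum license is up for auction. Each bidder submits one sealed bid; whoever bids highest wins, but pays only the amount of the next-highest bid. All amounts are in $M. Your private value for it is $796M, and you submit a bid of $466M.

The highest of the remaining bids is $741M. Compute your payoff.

$0M

Your bid $466M is below the highest competing bid $741M, so you lose.
A losing bidder pays nothing and receives nothing: payoff = $0M.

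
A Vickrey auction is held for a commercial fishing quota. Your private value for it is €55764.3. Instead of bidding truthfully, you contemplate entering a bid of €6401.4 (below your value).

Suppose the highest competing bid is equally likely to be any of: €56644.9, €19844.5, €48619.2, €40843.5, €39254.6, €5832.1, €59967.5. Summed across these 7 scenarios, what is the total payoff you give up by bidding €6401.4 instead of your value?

The deviation costs you only when the competing bid falls strictly between €6401.4 and €55764.3; elsewhere both bids give the same outcome.
€56644.9: outcomes coincide → loss €0.
€19844.5: truthful payoff €35919.8, deviation payoff €0 → loss €35919.8.
€48619.2: truthful payoff €7145.1, deviation payoff €0 → loss €7145.1.
€40843.5: truthful payoff €14920.8, deviation payoff €0 → loss €14920.8.
€39254.6: truthful payoff €16509.7, deviation payoff €0 → loss €16509.7.
€5832.1: outcomes coincide → loss €0.
€59967.5: outcomes coincide → loss €0.
Total loss = €35919.8 + €7145.1 + €14920.8 + €16509.7 = €74495.4.

€74495.4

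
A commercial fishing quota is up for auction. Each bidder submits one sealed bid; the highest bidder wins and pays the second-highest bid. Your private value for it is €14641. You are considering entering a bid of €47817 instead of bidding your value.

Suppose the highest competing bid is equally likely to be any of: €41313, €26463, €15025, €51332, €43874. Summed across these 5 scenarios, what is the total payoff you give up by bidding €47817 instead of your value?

The deviation costs you only when the competing bid falls strictly between €14641 and €47817; elsewhere both bids give the same outcome.
€41313: truthful payoff €0, deviation payoff −€26672 → loss €26672.
€26463: truthful payoff €0, deviation payoff −€11822 → loss €11822.
€15025: truthful payoff €0, deviation payoff −€384 → loss €384.
€51332: outcomes coincide → loss €0.
€43874: truthful payoff €0, deviation payoff −€29233 → loss €29233.
Total loss = €26672 + €11822 + €384 + €29233 = €68111.
Truthful bidding weakly dominates here: raising your bid can only win items priced above your value, and lowering it can only forfeit items priced below.

€68111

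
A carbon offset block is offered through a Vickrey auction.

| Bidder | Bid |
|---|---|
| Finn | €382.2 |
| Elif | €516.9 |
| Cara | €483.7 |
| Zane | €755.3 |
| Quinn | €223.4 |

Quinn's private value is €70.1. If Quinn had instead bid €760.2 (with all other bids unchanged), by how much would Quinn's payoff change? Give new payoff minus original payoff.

The highest bid among the other bidders is €755.3; Quinn's bid doesn't change that.
Original bid €223.4: Quinn is not highest (top rival bid is €755.3); payoff €0.
Alternative bid €760.2: Quinn is highest, pays the top rival bid €755.3; payoff €70.1 − €755.3 = −€685.2.
Change in payoff = −€685.2 − (€0) = −€685.2.

−€685.2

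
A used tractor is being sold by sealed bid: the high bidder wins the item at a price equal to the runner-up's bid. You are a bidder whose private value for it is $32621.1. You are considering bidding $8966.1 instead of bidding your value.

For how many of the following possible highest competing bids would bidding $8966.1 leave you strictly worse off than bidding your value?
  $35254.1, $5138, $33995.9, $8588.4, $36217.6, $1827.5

0

The deviation hurts exactly when the highest competing bid lies strictly between $8966.1 and $32621.1 — underbidding then forfeits a profitable win.
$35254.1: above both → same outcome either way.
$5138: below both → same outcome either way.
$33995.9: above both → same outcome either way.
$8588.4: below both → same outcome either way.
$36217.6: above both → same outcome either way.
$1827.5: below both → same outcome either way.
Count: 0.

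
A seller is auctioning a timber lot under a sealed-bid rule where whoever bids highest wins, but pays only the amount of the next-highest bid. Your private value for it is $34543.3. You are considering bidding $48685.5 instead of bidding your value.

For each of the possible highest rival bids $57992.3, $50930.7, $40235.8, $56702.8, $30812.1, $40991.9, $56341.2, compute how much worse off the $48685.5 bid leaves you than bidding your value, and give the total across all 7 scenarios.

The deviation costs you only when the competing bid falls strictly between $34543.3 and $48685.5; elsewhere both bids give the same outcome.
$57992.3: outcomes coincide → loss $0.
$50930.7: outcomes coincide → loss $0.
$40235.8: truthful payoff $0, deviation payoff −$5692.5 → loss $5692.5.
$56702.8: outcomes coincide → loss $0.
$30812.1: outcomes coincide → loss $0.
$40991.9: truthful payoff $0, deviation payoff −$6448.6 → loss $6448.6.
$56341.2: outcomes coincide → loss $0.
Total loss = $5692.5 + $6448.6 = $12141.1.

$12141.1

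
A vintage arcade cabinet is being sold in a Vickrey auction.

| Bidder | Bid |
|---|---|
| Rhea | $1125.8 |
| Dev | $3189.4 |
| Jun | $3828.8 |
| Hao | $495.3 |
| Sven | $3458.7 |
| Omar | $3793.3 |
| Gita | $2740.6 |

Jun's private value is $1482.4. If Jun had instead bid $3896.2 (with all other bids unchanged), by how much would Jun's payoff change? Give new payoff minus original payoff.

$0

The highest bid among the other bidders is $3793.3; Jun's bid doesn't change that.
Original bid $3828.8: Jun is highest, pays the top rival bid $3793.3; payoff $1482.4 − $3793.3 = −$2310.9.
Alternative bid $3896.2: Jun is highest, pays the top rival bid $3793.3; payoff $1482.4 − $3793.3 = −$2310.9.
Change in payoff = −$2310.9 − (−$2310.9) = $0.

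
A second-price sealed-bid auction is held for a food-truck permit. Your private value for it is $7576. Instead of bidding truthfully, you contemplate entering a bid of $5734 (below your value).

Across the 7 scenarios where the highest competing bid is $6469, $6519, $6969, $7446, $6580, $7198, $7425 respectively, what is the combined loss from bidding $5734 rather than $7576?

$4426

The deviation costs you only when the competing bid falls strictly between $5734 and $7576; elsewhere both bids give the same outcome.
$6469: truthful payoff $1107, deviation payoff $0 → loss $1107.
$6519: truthful payoff $1057, deviation payoff $0 → loss $1057.
$6969: truthful payoff $607, deviation payoff $0 → loss $607.
$7446: truthful payoff $130, deviation payoff $0 → loss $130.
$6580: truthful payoff $996, deviation payoff $0 → loss $996.
$7198: truthful payoff $378, deviation payoff $0 → loss $378.
$7425: truthful payoff $151, deviation payoff $0 → loss $151.
Total loss = $1107 + $1057 + $607 + $130 + $996 + $378 + $151 = $4426.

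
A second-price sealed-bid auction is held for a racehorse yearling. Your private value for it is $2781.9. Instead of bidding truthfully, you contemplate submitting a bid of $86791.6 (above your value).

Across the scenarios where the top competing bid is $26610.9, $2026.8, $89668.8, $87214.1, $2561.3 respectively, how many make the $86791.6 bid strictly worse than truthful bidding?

The deviation hurts exactly when the highest competing bid lies strictly between $2781.9 and $86791.6 — overbidding then wins at a price above your value.
$26610.9: inside the interval → strictly worse (loss $23829).
$2026.8: below both → same outcome either way.
$89668.8: above both → same outcome either way.
$87214.1: above both → same outcome either way.
$2561.3: below both → same outcome either way.
Count: 1.

1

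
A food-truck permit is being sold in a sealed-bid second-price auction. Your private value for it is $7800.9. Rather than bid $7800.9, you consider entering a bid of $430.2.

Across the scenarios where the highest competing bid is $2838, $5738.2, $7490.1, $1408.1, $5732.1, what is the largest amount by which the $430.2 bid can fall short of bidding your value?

$6392.8

$2838: truthful gives $4962.9, deviation gives $0 → loss $4962.9.
$5738.2: truthful gives $2062.7, deviation gives $0 → loss $2062.7.
$7490.1: truthful gives $310.8, deviation gives $0 → loss $310.8.
$1408.1: truthful gives $6392.8, deviation gives $0 → loss $6392.8.
$5732.1: truthful gives $2068.8, deviation gives $0 → loss $2068.8.
Maximum loss: $6392.8.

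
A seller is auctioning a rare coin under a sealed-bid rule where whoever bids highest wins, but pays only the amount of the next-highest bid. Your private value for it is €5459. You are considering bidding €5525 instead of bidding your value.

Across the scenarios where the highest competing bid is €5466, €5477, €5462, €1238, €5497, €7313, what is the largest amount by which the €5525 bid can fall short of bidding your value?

€38

€5466: truthful gives €0, deviation gives −€7 → loss €7.
€5477: truthful gives €0, deviation gives −€18 → loss €18.
€5462: truthful gives €0, deviation gives −€3 → loss €3.
€1238: same outcome either way → loss €0.
€5497: truthful gives €0, deviation gives −€38 → loss €38.
€7313: same outcome either way → loss €0.
Maximum loss: €38.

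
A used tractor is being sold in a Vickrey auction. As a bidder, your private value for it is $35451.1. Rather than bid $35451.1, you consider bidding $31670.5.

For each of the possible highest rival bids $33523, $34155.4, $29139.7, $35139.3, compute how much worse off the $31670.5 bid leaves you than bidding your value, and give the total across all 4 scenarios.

$3535.6

The deviation costs you only when the competing bid falls strictly between $31670.5 and $35451.1; elsewhere both bids give the same outcome.
$33523: truthful payoff $1928.1, deviation payoff $0 → loss $1928.1.
$34155.4: truthful payoff $1295.7, deviation payoff $0 → loss $1295.7.
$29139.7: outcomes coincide → loss $0.
$35139.3: truthful payoff $311.8, deviation payoff $0 → loss $311.8.
Total loss = $1928.1 + $1295.7 + $311.8 = $3535.6.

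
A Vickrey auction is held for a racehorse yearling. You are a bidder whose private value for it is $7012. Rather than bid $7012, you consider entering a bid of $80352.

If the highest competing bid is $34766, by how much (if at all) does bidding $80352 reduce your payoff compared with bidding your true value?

$27754

Bidding your value $7012: you lose (since $7012 < $34766). Payoff $0.
Bidding $80352: you win and pay $34766. Payoff $7012 − $34766 = −$27754.
The competing bid $34766 lies between your value and your inflated bid, so overbidding wins an item priced above your value.
Loss from deviating = $0 − (−$27754) = $27754.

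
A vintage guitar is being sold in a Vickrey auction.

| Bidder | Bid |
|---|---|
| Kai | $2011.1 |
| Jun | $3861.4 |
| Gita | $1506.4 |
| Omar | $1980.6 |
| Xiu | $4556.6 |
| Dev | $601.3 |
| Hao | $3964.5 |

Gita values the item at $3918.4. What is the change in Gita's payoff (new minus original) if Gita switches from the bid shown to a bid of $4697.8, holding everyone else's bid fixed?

The highest bid among the other bidders is $4556.6; Gita's bid doesn't change that.
Original bid $1506.4: Gita is not highest (top rival bid is $4556.6); payoff $0.
Alternative bid $4697.8: Gita is highest, pays the top rival bid $4556.6; payoff $3918.4 − $4556.6 = −$638.2.
Change in payoff = −$638.2 − ($0) = −$638.2.

−$638.2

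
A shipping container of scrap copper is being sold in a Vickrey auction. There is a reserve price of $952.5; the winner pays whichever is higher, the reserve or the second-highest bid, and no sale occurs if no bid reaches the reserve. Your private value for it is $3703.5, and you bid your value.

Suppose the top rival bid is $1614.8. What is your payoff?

$2088.7

Your bid $3703.5 is the highest and exceeds the reserve.
Price = max(second-highest bid, reserve) = max($1614.8, $952.5) = $1614.8.
Payoff = $3703.5 − $1614.8 = $2088.7.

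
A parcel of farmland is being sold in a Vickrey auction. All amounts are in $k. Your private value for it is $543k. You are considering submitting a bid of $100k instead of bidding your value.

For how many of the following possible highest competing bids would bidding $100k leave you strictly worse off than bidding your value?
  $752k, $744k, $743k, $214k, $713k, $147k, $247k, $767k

The deviation hurts exactly when the highest competing bid lies strictly between $100k and $543k — underbidding then forfeits a profitable win.
$752k: above both → same outcome either way.
$744k: above both → same outcome either way.
$743k: above both → same outcome either way.
$214k: inside the interval → strictly worse (loss $329k).
$713k: above both → same outcome either way.
$147k: inside the interval → strictly worse (loss $396k).
$247k: inside the interval → strictly worse (loss $296k).
$767k: above both → same outcome either way.
Count: 3.

3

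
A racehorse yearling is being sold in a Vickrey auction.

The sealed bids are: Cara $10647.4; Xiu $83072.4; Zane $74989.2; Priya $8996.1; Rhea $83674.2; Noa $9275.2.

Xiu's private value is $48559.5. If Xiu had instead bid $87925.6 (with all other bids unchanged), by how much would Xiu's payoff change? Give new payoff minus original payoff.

The highest bid among the other bidders is $83674.2; Xiu's bid doesn't change that.
Original bid $83072.4: Xiu is not highest (top rival bid is $83674.2); payoff $0.
Alternative bid $87925.6: Xiu is highest, pays the top rival bid $83674.2; payoff $48559.5 − $83674.2 = −$35114.7.
Change in payoff = −$35114.7 − ($0) = −$35114.7.

−$35114.7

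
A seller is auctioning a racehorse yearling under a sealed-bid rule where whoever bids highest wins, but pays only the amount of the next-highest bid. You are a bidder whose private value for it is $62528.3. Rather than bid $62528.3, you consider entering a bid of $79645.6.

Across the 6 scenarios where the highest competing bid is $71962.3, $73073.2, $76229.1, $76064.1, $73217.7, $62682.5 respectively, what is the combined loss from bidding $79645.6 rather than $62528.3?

$58059.1

The deviation costs you only when the competing bid falls strictly between $62528.3 and $79645.6; elsewhere both bids give the same outcome.
$71962.3: truthful payoff $0, deviation payoff −$9434 → loss $9434.
$73073.2: truthful payoff $0, deviation payoff −$10544.9 → loss $10544.9.
$76229.1: truthful payoff $0, deviation payoff −$13700.8 → loss $13700.8.
$76064.1: truthful payoff $0, deviation payoff −$13535.8 → loss $13535.8.
$73217.7: truthful payoff $0, deviation payoff −$10689.4 → loss $10689.4.
$62682.5: truthful payoff $0, deviation payoff −$154.2 → loss $154.2.
Total loss = $9434 + $10544.9 + $13700.8 + $13535.8 + $10689.4 + $154.2 = $58059.1.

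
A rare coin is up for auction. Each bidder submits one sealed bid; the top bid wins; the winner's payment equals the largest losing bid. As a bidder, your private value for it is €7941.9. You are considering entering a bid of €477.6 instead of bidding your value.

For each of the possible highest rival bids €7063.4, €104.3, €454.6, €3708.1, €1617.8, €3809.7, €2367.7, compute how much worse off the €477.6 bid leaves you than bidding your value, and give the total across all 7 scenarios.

€21142.8

The deviation costs you only when the competing bid falls strictly between €477.6 and €7941.9; elsewhere both bids give the same outcome.
€7063.4: truthful payoff €878.5, deviation payoff €0 → loss €878.5.
€104.3: outcomes coincide → loss €0.
€454.6: outcomes coincide → loss €0.
€3708.1: truthful payoff €4233.8, deviation payoff €0 → loss €4233.8.
€1617.8: truthful payoff €6324.1, deviation payoff €0 → loss €6324.1.
€3809.7: truthful payoff €4132.2, deviation payoff €0 → loss €4132.2.
€2367.7: truthful payoff €5574.2, deviation payoff €0 → loss €5574.2.
Total loss = €878.5 + €4233.8 + €6324.1 + €4132.2 + €5574.2 = €21142.8.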